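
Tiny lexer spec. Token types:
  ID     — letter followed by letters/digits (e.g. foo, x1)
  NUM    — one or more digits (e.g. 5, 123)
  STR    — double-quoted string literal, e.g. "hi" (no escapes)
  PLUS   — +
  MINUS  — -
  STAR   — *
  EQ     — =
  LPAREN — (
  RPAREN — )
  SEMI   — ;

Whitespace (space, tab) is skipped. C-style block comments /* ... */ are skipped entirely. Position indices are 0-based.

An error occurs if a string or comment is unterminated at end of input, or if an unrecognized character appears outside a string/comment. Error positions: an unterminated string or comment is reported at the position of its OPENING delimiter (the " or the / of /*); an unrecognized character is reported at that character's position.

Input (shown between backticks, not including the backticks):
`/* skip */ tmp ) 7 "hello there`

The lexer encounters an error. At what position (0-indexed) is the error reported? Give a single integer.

pos=0: enter COMMENT mode (saw '/*')
exit COMMENT mode (now at pos=10)
pos=11: emit ID 'tmp' (now at pos=14)
pos=15: emit RPAREN ')'
pos=17: emit NUM '7' (now at pos=18)
pos=19: enter STRING mode
pos=19: ERROR — unterminated string

Answer: 19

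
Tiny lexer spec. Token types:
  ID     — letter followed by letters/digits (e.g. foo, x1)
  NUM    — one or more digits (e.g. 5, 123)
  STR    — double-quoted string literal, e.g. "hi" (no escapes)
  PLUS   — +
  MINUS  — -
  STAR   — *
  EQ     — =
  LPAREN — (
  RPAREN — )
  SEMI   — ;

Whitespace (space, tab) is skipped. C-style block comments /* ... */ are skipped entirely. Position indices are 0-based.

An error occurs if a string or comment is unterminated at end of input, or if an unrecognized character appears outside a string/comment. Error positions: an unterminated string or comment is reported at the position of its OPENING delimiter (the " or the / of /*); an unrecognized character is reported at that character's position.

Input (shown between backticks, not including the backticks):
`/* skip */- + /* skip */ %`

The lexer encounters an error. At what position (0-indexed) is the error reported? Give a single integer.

Answer: 25

Derivation:
pos=0: enter COMMENT mode (saw '/*')
exit COMMENT mode (now at pos=10)
pos=10: emit MINUS '-'
pos=12: emit PLUS '+'
pos=14: enter COMMENT mode (saw '/*')
exit COMMENT mode (now at pos=24)
pos=25: ERROR — unrecognized char '%'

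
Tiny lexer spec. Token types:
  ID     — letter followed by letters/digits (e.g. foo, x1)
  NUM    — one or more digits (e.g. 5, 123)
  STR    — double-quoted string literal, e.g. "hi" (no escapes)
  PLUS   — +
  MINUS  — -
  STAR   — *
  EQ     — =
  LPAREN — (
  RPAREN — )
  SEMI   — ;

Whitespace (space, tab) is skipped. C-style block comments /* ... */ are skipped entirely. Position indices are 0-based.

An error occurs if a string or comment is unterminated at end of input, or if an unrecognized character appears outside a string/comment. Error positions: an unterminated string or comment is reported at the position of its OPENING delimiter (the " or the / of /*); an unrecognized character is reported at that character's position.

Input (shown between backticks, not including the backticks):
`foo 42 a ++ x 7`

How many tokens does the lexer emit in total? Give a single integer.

Answer: 7

Derivation:
pos=0: emit ID 'foo' (now at pos=3)
pos=4: emit NUM '42' (now at pos=6)
pos=7: emit ID 'a' (now at pos=8)
pos=9: emit PLUS '+'
pos=10: emit PLUS '+'
pos=12: emit ID 'x' (now at pos=13)
pos=14: emit NUM '7' (now at pos=15)
DONE. 7 tokens: [ID, NUM, ID, PLUS, PLUS, ID, NUM]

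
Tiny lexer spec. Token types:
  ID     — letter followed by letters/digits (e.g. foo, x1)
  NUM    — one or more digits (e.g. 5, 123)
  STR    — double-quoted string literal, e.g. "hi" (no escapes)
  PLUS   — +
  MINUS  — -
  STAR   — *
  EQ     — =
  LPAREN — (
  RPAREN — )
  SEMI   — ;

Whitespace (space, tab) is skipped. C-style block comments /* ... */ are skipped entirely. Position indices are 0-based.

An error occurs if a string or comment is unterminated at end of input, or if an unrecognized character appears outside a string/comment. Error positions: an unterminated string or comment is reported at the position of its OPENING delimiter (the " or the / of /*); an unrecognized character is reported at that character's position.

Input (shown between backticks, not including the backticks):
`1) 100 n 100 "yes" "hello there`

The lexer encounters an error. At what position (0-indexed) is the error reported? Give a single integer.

Answer: 19

Derivation:
pos=0: emit NUM '1' (now at pos=1)
pos=1: emit RPAREN ')'
pos=3: emit NUM '100' (now at pos=6)
pos=7: emit ID 'n' (now at pos=8)
pos=9: emit NUM '100' (now at pos=12)
pos=13: enter STRING mode
pos=13: emit STR "yes" (now at pos=18)
pos=19: enter STRING mode
pos=19: ERROR — unterminated string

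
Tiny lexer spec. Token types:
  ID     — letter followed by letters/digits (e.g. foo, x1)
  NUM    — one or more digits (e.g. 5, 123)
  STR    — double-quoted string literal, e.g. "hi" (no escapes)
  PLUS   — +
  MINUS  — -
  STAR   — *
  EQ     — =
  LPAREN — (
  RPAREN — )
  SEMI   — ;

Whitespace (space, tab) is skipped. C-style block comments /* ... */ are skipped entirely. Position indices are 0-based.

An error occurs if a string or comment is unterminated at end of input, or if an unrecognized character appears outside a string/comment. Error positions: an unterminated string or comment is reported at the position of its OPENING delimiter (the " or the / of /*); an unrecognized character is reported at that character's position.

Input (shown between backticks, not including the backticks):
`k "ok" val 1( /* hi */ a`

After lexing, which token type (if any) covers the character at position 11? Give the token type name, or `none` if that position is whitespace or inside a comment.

Answer: NUM

Derivation:
pos=0: emit ID 'k' (now at pos=1)
pos=2: enter STRING mode
pos=2: emit STR "ok" (now at pos=6)
pos=7: emit ID 'val' (now at pos=10)
pos=11: emit NUM '1' (now at pos=12)
pos=12: emit LPAREN '('
pos=14: enter COMMENT mode (saw '/*')
exit COMMENT mode (now at pos=22)
pos=23: emit ID 'a' (now at pos=24)
DONE. 6 tokens: [ID, STR, ID, NUM, LPAREN, ID]
Position 11: char is '1' -> NUM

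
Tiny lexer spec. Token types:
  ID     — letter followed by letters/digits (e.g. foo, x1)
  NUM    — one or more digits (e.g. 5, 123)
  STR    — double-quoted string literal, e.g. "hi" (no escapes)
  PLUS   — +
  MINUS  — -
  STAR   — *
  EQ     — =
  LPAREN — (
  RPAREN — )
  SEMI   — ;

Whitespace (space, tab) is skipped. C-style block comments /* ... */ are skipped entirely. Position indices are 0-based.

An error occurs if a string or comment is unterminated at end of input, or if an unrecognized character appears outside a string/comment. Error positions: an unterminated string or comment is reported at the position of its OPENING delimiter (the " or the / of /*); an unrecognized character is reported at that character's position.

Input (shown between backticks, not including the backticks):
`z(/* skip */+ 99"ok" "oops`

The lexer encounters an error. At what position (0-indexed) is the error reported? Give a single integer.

pos=0: emit ID 'z' (now at pos=1)
pos=1: emit LPAREN '('
pos=2: enter COMMENT mode (saw '/*')
exit COMMENT mode (now at pos=12)
pos=12: emit PLUS '+'
pos=14: emit NUM '99' (now at pos=16)
pos=16: enter STRING mode
pos=16: emit STR "ok" (now at pos=20)
pos=21: enter STRING mode
pos=21: ERROR — unterminated string

Answer: 21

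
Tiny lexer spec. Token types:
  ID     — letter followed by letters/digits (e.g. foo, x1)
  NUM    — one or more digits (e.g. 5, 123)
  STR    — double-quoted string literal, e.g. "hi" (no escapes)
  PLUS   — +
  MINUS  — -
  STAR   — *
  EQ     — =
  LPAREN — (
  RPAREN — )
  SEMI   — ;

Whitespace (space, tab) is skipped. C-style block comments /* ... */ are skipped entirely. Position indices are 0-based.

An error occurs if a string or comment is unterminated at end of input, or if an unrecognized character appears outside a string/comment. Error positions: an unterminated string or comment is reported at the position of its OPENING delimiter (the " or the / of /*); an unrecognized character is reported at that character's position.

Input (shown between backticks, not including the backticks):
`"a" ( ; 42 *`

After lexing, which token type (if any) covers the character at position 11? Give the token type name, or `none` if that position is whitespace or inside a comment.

pos=0: enter STRING mode
pos=0: emit STR "a" (now at pos=3)
pos=4: emit LPAREN '('
pos=6: emit SEMI ';'
pos=8: emit NUM '42' (now at pos=10)
pos=11: emit STAR '*'
DONE. 5 tokens: [STR, LPAREN, SEMI, NUM, STAR]
Position 11: char is '*' -> STAR

Answer: STAR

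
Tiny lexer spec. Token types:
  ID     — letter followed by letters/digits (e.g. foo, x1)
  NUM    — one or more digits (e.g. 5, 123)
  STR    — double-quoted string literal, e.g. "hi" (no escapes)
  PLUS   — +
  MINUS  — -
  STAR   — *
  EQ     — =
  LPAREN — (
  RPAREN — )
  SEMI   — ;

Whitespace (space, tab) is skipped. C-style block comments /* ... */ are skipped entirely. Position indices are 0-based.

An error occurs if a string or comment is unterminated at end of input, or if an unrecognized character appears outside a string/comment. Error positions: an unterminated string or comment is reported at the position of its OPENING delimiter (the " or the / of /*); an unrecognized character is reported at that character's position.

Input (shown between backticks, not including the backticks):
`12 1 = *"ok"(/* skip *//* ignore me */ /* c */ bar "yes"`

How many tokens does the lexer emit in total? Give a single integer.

Answer: 8

Derivation:
pos=0: emit NUM '12' (now at pos=2)
pos=3: emit NUM '1' (now at pos=4)
pos=5: emit EQ '='
pos=7: emit STAR '*'
pos=8: enter STRING mode
pos=8: emit STR "ok" (now at pos=12)
pos=12: emit LPAREN '('
pos=13: enter COMMENT mode (saw '/*')
exit COMMENT mode (now at pos=23)
pos=23: enter COMMENT mode (saw '/*')
exit COMMENT mode (now at pos=38)
pos=39: enter COMMENT mode (saw '/*')
exit COMMENT mode (now at pos=46)
pos=47: emit ID 'bar' (now at pos=50)
pos=51: enter STRING mode
pos=51: emit STR "yes" (now at pos=56)
DONE. 8 tokens: [NUM, NUM, EQ, STAR, STR, LPAREN, ID, STR]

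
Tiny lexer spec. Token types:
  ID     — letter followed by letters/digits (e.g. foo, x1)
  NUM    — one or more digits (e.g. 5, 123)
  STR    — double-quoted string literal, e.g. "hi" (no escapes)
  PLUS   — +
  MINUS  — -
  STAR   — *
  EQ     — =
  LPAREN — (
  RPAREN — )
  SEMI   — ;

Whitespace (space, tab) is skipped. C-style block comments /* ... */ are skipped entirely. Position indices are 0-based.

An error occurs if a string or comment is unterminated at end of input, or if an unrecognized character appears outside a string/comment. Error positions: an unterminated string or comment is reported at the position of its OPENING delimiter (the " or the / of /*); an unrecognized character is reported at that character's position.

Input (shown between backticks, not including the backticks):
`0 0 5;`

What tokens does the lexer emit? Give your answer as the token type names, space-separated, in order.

Answer: NUM NUM NUM SEMI

Derivation:
pos=0: emit NUM '0' (now at pos=1)
pos=2: emit NUM '0' (now at pos=3)
pos=4: emit NUM '5' (now at pos=5)
pos=5: emit SEMI ';'
DONE. 4 tokens: [NUM, NUM, NUM, SEMI]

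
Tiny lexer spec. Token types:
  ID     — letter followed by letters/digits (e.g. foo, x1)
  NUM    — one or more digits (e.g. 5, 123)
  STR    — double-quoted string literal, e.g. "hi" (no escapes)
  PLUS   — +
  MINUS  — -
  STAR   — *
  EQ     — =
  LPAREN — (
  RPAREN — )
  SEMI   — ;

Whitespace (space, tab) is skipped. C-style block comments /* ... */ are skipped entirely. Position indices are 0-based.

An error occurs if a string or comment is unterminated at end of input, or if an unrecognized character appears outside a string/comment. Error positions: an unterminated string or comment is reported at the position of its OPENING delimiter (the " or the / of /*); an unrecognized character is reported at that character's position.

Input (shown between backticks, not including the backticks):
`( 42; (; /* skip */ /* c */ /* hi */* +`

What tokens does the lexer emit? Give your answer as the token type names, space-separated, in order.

pos=0: emit LPAREN '('
pos=2: emit NUM '42' (now at pos=4)
pos=4: emit SEMI ';'
pos=6: emit LPAREN '('
pos=7: emit SEMI ';'
pos=9: enter COMMENT mode (saw '/*')
exit COMMENT mode (now at pos=19)
pos=20: enter COMMENT mode (saw '/*')
exit COMMENT mode (now at pos=27)
pos=28: enter COMMENT mode (saw '/*')
exit COMMENT mode (now at pos=36)
pos=36: emit STAR '*'
pos=38: emit PLUS '+'
DONE. 7 tokens: [LPAREN, NUM, SEMI, LPAREN, SEMI, STAR, PLUS]

Answer: LPAREN NUM SEMI LPAREN SEMI STAR PLUS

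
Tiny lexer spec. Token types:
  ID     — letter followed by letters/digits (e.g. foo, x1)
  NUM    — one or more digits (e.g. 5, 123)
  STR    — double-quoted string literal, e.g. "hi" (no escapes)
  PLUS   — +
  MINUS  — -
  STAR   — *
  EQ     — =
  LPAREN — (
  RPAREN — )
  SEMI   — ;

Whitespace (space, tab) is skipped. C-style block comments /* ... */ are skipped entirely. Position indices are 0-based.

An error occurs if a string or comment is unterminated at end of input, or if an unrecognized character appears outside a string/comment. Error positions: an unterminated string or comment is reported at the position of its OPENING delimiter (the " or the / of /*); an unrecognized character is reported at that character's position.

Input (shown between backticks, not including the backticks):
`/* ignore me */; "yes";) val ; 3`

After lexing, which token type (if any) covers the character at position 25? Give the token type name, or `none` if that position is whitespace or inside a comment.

Answer: ID

Derivation:
pos=0: enter COMMENT mode (saw '/*')
exit COMMENT mode (now at pos=15)
pos=15: emit SEMI ';'
pos=17: enter STRING mode
pos=17: emit STR "yes" (now at pos=22)
pos=22: emit SEMI ';'
pos=23: emit RPAREN ')'
pos=25: emit ID 'val' (now at pos=28)
pos=29: emit SEMI ';'
pos=31: emit NUM '3' (now at pos=32)
DONE. 7 tokens: [SEMI, STR, SEMI, RPAREN, ID, SEMI, NUM]
Position 25: char is 'v' -> ID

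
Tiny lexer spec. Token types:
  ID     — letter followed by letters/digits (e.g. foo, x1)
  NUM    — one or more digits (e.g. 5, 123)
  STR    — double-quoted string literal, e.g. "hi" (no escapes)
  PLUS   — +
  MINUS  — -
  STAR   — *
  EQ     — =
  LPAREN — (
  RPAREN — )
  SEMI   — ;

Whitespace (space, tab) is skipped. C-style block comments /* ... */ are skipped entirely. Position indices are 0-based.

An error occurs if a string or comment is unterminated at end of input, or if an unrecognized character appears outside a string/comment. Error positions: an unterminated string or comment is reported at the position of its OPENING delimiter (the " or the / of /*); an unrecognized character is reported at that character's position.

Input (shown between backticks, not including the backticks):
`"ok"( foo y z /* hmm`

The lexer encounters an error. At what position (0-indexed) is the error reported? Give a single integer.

Answer: 14

Derivation:
pos=0: enter STRING mode
pos=0: emit STR "ok" (now at pos=4)
pos=4: emit LPAREN '('
pos=6: emit ID 'foo' (now at pos=9)
pos=10: emit ID 'y' (now at pos=11)
pos=12: emit ID 'z' (now at pos=13)
pos=14: enter COMMENT mode (saw '/*')
pos=14: ERROR — unterminated comment (reached EOF)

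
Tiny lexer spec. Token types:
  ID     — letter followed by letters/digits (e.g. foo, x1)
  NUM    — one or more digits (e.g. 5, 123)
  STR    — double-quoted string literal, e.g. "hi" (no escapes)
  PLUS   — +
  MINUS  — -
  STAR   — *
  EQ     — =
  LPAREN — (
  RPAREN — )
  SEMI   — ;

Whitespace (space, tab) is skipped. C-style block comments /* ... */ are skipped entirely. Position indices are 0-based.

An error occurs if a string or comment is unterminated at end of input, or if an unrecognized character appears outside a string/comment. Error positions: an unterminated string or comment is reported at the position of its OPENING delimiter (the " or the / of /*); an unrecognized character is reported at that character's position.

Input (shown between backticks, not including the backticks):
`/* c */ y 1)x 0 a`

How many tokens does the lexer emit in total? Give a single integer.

pos=0: enter COMMENT mode (saw '/*')
exit COMMENT mode (now at pos=7)
pos=8: emit ID 'y' (now at pos=9)
pos=10: emit NUM '1' (now at pos=11)
pos=11: emit RPAREN ')'
pos=12: emit ID 'x' (now at pos=13)
pos=14: emit NUM '0' (now at pos=15)
pos=16: emit ID 'a' (now at pos=17)
DONE. 6 tokens: [ID, NUM, RPAREN, ID, NUM, ID]

Answer: 6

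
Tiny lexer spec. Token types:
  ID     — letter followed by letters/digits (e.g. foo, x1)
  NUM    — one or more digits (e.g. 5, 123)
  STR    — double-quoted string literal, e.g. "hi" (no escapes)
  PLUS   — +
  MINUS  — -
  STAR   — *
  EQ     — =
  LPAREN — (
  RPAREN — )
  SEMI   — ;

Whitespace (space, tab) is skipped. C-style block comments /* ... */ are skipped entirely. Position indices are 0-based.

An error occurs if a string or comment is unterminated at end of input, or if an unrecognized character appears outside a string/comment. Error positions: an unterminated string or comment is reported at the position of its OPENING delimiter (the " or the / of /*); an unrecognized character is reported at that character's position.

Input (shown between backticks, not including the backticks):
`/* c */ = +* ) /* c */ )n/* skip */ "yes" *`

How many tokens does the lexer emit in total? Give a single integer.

Answer: 8

Derivation:
pos=0: enter COMMENT mode (saw '/*')
exit COMMENT mode (now at pos=7)
pos=8: emit EQ '='
pos=10: emit PLUS '+'
pos=11: emit STAR '*'
pos=13: emit RPAREN ')'
pos=15: enter COMMENT mode (saw '/*')
exit COMMENT mode (now at pos=22)
pos=23: emit RPAREN ')'
pos=24: emit ID 'n' (now at pos=25)
pos=25: enter COMMENT mode (saw '/*')
exit COMMENT mode (now at pos=35)
pos=36: enter STRING mode
pos=36: emit STR "yes" (now at pos=41)
pos=42: emit STAR '*'
DONE. 8 tokens: [EQ, PLUS, STAR, RPAREN, RPAREN, ID, STR, STAR]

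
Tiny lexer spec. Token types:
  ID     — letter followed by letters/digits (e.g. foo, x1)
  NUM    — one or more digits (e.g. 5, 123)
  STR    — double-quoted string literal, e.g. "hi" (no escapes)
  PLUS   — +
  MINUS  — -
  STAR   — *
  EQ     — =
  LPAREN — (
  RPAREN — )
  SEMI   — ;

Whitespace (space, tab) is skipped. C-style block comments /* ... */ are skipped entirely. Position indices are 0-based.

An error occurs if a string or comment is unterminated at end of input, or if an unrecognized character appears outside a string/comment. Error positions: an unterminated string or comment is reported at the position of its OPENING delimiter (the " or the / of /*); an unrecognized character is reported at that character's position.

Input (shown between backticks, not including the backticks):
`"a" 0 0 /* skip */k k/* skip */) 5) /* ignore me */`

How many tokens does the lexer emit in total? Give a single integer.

pos=0: enter STRING mode
pos=0: emit STR "a" (now at pos=3)
pos=4: emit NUM '0' (now at pos=5)
pos=6: emit NUM '0' (now at pos=7)
pos=8: enter COMMENT mode (saw '/*')
exit COMMENT mode (now at pos=18)
pos=18: emit ID 'k' (now at pos=19)
pos=20: emit ID 'k' (now at pos=21)
pos=21: enter COMMENT mode (saw '/*')
exit COMMENT mode (now at pos=31)
pos=31: emit RPAREN ')'
pos=33: emit NUM '5' (now at pos=34)
pos=34: emit RPAREN ')'
pos=36: enter COMMENT mode (saw '/*')
exit COMMENT mode (now at pos=51)
DONE. 8 tokens: [STR, NUM, NUM, ID, ID, RPAREN, NUM, RPAREN]

Answer: 8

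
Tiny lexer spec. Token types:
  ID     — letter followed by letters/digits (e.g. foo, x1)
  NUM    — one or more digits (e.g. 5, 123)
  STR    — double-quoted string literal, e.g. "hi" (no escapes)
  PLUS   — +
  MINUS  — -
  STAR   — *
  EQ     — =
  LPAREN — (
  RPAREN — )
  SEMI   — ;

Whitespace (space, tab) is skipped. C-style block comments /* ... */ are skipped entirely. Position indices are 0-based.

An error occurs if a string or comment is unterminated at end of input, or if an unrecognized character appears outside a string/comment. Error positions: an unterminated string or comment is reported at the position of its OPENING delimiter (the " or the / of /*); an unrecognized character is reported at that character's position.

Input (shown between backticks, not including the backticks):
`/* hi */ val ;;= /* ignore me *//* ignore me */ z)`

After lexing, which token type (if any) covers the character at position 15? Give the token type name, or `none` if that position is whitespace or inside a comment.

Answer: EQ

Derivation:
pos=0: enter COMMENT mode (saw '/*')
exit COMMENT mode (now at pos=8)
pos=9: emit ID 'val' (now at pos=12)
pos=13: emit SEMI ';'
pos=14: emit SEMI ';'
pos=15: emit EQ '='
pos=17: enter COMMENT mode (saw '/*')
exit COMMENT mode (now at pos=32)
pos=32: enter COMMENT mode (saw '/*')
exit COMMENT mode (now at pos=47)
pos=48: emit ID 'z' (now at pos=49)
pos=49: emit RPAREN ')'
DONE. 6 tokens: [ID, SEMI, SEMI, EQ, ID, RPAREN]
Position 15: char is '=' -> EQ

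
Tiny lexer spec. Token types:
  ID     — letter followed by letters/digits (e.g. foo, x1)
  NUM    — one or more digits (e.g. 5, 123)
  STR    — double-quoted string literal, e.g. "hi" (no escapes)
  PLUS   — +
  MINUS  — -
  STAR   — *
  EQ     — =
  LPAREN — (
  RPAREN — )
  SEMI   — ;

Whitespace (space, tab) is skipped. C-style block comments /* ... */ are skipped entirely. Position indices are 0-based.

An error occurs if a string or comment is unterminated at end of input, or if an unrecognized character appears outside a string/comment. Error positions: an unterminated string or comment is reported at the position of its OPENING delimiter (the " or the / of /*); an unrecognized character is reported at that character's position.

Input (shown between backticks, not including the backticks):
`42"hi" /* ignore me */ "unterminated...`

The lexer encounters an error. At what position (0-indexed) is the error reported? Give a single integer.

pos=0: emit NUM '42' (now at pos=2)
pos=2: enter STRING mode
pos=2: emit STR "hi" (now at pos=6)
pos=7: enter COMMENT mode (saw '/*')
exit COMMENT mode (now at pos=22)
pos=23: enter STRING mode
pos=23: ERROR — unterminated string

Answer: 23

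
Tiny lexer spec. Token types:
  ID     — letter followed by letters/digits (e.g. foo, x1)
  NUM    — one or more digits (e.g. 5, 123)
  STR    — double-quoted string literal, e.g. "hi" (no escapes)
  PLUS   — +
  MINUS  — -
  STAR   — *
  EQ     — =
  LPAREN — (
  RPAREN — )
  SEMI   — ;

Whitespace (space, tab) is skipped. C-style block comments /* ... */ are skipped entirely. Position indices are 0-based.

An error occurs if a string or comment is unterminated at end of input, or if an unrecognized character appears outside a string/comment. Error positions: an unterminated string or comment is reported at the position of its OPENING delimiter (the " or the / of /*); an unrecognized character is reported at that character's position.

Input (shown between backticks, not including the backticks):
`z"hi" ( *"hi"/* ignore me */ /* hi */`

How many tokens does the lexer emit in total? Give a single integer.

Answer: 5

Derivation:
pos=0: emit ID 'z' (now at pos=1)
pos=1: enter STRING mode
pos=1: emit STR "hi" (now at pos=5)
pos=6: emit LPAREN '('
pos=8: emit STAR '*'
pos=9: enter STRING mode
pos=9: emit STR "hi" (now at pos=13)
pos=13: enter COMMENT mode (saw '/*')
exit COMMENT mode (now at pos=28)
pos=29: enter COMMENT mode (saw '/*')
exit COMMENT mode (now at pos=37)
DONE. 5 tokens: [ID, STR, LPAREN, STAR, STR]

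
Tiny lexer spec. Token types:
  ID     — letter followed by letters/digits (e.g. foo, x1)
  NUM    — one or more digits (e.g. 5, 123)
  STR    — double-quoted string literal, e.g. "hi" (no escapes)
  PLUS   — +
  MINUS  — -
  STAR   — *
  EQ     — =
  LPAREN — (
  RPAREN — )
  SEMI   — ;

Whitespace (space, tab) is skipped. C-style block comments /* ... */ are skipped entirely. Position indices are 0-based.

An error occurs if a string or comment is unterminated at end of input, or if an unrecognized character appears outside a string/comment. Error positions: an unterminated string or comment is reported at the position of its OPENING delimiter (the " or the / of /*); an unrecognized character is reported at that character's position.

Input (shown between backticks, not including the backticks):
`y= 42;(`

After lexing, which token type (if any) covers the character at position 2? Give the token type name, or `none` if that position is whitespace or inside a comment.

Answer: none

Derivation:
pos=0: emit ID 'y' (now at pos=1)
pos=1: emit EQ '='
pos=3: emit NUM '42' (now at pos=5)
pos=5: emit SEMI ';'
pos=6: emit LPAREN '('
DONE. 5 tokens: [ID, EQ, NUM, SEMI, LPAREN]
Position 2: char is ' ' -> none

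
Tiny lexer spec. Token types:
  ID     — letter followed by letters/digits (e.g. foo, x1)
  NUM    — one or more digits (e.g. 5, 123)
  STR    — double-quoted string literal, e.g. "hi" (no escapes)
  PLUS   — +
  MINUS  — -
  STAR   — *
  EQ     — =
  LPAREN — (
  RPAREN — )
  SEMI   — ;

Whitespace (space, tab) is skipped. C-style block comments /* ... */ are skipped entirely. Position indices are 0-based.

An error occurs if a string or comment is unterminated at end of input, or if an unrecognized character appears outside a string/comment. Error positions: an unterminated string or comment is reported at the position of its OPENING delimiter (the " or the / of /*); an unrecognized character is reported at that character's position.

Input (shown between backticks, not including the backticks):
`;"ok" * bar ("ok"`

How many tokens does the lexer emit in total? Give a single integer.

Answer: 6

Derivation:
pos=0: emit SEMI ';'
pos=1: enter STRING mode
pos=1: emit STR "ok" (now at pos=5)
pos=6: emit STAR '*'
pos=8: emit ID 'bar' (now at pos=11)
pos=12: emit LPAREN '('
pos=13: enter STRING mode
pos=13: emit STR "ok" (now at pos=17)
DONE. 6 tokens: [SEMI, STR, STAR, ID, LPAREN, STR]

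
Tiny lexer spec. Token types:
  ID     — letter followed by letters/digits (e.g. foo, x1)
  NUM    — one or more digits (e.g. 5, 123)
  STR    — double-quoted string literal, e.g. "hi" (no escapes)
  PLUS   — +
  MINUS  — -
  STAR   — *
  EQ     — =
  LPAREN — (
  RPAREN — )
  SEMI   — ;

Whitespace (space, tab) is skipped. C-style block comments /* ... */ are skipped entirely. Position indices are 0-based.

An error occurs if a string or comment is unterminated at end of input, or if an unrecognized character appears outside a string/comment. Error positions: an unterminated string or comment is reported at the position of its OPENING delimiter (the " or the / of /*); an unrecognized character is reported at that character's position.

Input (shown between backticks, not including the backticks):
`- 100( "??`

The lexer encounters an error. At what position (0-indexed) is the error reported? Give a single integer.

pos=0: emit MINUS '-'
pos=2: emit NUM '100' (now at pos=5)
pos=5: emit LPAREN '('
pos=7: enter STRING mode
pos=7: ERROR — unterminated string

Answer: 7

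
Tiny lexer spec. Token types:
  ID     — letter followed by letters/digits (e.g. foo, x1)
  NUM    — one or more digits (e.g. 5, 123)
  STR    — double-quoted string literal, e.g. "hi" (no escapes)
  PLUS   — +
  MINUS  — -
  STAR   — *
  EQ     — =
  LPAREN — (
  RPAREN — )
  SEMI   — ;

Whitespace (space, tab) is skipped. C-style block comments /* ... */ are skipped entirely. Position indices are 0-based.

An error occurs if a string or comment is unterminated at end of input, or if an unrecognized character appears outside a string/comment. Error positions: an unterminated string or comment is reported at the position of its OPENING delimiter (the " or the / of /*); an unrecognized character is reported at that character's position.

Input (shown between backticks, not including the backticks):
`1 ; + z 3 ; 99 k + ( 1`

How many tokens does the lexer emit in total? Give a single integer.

pos=0: emit NUM '1' (now at pos=1)
pos=2: emit SEMI ';'
pos=4: emit PLUS '+'
pos=6: emit ID 'z' (now at pos=7)
pos=8: emit NUM '3' (now at pos=9)
pos=10: emit SEMI ';'
pos=12: emit NUM '99' (now at pos=14)
pos=15: emit ID 'k' (now at pos=16)
pos=17: emit PLUS '+'
pos=19: emit LPAREN '('
pos=21: emit NUM '1' (now at pos=22)
DONE. 11 tokens: [NUM, SEMI, PLUS, ID, NUM, SEMI, NUM, ID, PLUS, LPAREN, NUM]

Answer: 11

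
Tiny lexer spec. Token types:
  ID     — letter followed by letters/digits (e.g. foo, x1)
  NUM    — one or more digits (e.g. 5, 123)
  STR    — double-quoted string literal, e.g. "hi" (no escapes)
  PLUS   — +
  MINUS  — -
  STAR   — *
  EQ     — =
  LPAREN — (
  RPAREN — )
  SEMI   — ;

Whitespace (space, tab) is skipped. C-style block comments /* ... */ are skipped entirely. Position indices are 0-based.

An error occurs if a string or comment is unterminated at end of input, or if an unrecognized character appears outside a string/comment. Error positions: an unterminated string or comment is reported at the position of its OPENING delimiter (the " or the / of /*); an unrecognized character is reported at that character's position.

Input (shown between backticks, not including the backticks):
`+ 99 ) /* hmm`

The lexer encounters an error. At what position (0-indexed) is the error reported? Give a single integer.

pos=0: emit PLUS '+'
pos=2: emit NUM '99' (now at pos=4)
pos=5: emit RPAREN ')'
pos=7: enter COMMENT mode (saw '/*')
pos=7: ERROR — unterminated comment (reached EOF)

Answer: 7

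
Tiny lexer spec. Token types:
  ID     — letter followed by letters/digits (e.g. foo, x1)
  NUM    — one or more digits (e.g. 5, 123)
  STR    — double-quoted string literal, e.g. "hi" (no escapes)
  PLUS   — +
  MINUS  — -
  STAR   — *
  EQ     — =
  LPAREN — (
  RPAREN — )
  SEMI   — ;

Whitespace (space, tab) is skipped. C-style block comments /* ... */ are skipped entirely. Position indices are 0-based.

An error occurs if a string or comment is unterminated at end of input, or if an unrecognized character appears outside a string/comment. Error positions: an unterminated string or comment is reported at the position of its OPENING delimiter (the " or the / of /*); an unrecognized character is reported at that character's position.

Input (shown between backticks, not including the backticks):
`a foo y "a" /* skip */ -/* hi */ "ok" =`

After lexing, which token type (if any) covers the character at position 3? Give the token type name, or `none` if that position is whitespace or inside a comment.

pos=0: emit ID 'a' (now at pos=1)
pos=2: emit ID 'foo' (now at pos=5)
pos=6: emit ID 'y' (now at pos=7)
pos=8: enter STRING mode
pos=8: emit STR "a" (now at pos=11)
pos=12: enter COMMENT mode (saw '/*')
exit COMMENT mode (now at pos=22)
pos=23: emit MINUS '-'
pos=24: enter COMMENT mode (saw '/*')
exit COMMENT mode (now at pos=32)
pos=33: enter STRING mode
pos=33: emit STR "ok" (now at pos=37)
pos=38: emit EQ '='
DONE. 7 tokens: [ID, ID, ID, STR, MINUS, STR, EQ]
Position 3: char is 'o' -> ID

Answer: ID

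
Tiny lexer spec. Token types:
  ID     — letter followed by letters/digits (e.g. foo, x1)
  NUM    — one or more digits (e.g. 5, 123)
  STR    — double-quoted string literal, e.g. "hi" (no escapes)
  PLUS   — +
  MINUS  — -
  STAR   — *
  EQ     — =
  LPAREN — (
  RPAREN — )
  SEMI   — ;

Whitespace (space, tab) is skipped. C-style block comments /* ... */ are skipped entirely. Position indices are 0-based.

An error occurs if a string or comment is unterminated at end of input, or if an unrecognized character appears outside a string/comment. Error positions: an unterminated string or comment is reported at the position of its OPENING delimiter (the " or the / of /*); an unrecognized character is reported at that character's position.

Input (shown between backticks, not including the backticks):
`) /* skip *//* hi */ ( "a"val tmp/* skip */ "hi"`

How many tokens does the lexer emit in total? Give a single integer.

pos=0: emit RPAREN ')'
pos=2: enter COMMENT mode (saw '/*')
exit COMMENT mode (now at pos=12)
pos=12: enter COMMENT mode (saw '/*')
exit COMMENT mode (now at pos=20)
pos=21: emit LPAREN '('
pos=23: enter STRING mode
pos=23: emit STR "a" (now at pos=26)
pos=26: emit ID 'val' (now at pos=29)
pos=30: emit ID 'tmp' (now at pos=33)
pos=33: enter COMMENT mode (saw '/*')
exit COMMENT mode (now at pos=43)
pos=44: enter STRING mode
pos=44: emit STR "hi" (now at pos=48)
DONE. 6 tokens: [RPAREN, LPAREN, STR, ID, ID, STR]

Answer: 6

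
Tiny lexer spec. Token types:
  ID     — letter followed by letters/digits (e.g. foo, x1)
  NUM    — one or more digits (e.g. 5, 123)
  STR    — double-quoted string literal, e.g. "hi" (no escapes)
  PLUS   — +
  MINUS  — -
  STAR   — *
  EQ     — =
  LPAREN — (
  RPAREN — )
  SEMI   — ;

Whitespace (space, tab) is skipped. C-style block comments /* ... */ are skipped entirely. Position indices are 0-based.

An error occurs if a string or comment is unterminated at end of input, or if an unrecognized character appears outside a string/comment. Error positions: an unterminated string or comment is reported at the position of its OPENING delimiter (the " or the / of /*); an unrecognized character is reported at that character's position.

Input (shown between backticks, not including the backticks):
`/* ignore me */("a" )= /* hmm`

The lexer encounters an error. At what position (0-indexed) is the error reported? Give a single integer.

Answer: 23

Derivation:
pos=0: enter COMMENT mode (saw '/*')
exit COMMENT mode (now at pos=15)
pos=15: emit LPAREN '('
pos=16: enter STRING mode
pos=16: emit STR "a" (now at pos=19)
pos=20: emit RPAREN ')'
pos=21: emit EQ '='
pos=23: enter COMMENT mode (saw '/*')
pos=23: ERROR — unterminated comment (reached EOF)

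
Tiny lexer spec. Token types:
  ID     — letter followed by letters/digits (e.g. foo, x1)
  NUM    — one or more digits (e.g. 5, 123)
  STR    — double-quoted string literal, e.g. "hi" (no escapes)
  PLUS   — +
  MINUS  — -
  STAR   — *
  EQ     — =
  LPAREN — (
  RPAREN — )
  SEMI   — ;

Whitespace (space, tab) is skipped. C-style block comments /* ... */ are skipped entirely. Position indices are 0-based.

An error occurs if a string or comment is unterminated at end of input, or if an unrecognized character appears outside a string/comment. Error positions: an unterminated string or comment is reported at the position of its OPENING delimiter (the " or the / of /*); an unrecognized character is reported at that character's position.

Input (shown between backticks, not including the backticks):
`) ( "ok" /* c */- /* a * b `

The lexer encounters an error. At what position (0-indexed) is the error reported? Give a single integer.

Answer: 18

Derivation:
pos=0: emit RPAREN ')'
pos=2: emit LPAREN '('
pos=4: enter STRING mode
pos=4: emit STR "ok" (now at pos=8)
pos=9: enter COMMENT mode (saw '/*')
exit COMMENT mode (now at pos=16)
pos=16: emit MINUS '-'
pos=18: enter COMMENT mode (saw '/*')
pos=18: ERROR — unterminated comment (reached EOF)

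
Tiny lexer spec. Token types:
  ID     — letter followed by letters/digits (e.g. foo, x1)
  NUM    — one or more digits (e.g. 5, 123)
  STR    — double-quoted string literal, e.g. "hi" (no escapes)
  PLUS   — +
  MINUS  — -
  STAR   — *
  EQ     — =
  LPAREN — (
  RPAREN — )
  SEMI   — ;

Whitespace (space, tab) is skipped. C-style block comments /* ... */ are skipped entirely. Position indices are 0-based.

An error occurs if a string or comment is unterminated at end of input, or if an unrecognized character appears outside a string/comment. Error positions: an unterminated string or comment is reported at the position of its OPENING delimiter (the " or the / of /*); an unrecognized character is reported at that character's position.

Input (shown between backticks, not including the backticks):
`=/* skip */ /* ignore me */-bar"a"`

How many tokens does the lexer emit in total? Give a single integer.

Answer: 4

Derivation:
pos=0: emit EQ '='
pos=1: enter COMMENT mode (saw '/*')
exit COMMENT mode (now at pos=11)
pos=12: enter COMMENT mode (saw '/*')
exit COMMENT mode (now at pos=27)
pos=27: emit MINUS '-'
pos=28: emit ID 'bar' (now at pos=31)
pos=31: enter STRING mode
pos=31: emit STR "a" (now at pos=34)
DONE. 4 tokens: [EQ, MINUS, ID, STR]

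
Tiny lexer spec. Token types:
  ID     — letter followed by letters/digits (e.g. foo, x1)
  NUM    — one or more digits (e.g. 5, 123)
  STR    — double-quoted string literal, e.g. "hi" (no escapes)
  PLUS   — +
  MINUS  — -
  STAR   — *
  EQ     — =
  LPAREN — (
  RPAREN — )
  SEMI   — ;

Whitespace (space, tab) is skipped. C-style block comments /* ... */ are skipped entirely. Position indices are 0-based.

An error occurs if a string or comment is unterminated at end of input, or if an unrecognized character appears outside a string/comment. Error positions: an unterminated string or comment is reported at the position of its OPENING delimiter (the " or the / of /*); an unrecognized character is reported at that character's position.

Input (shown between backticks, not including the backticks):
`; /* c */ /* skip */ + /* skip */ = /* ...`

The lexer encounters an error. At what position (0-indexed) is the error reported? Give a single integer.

Answer: 36

Derivation:
pos=0: emit SEMI ';'
pos=2: enter COMMENT mode (saw '/*')
exit COMMENT mode (now at pos=9)
pos=10: enter COMMENT mode (saw '/*')
exit COMMENT mode (now at pos=20)
pos=21: emit PLUS '+'
pos=23: enter COMMENT mode (saw '/*')
exit COMMENT mode (now at pos=33)
pos=34: emit EQ '='
pos=36: enter COMMENT mode (saw '/*')
pos=36: ERROR — unterminated comment (reached EOF)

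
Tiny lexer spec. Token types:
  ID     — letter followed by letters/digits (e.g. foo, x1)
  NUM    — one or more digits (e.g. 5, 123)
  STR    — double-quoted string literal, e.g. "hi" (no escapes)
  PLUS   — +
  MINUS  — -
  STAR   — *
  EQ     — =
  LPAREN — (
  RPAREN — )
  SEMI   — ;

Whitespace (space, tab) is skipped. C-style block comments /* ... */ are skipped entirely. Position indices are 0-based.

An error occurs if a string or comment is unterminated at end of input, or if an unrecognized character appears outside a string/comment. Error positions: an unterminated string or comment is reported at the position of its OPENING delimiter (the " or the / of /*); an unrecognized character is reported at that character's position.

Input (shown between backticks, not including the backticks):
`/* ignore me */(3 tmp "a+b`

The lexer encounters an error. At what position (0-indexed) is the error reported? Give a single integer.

pos=0: enter COMMENT mode (saw '/*')
exit COMMENT mode (now at pos=15)
pos=15: emit LPAREN '('
pos=16: emit NUM '3' (now at pos=17)
pos=18: emit ID 'tmp' (now at pos=21)
pos=22: enter STRING mode
pos=22: ERROR — unterminated string

Answer: 22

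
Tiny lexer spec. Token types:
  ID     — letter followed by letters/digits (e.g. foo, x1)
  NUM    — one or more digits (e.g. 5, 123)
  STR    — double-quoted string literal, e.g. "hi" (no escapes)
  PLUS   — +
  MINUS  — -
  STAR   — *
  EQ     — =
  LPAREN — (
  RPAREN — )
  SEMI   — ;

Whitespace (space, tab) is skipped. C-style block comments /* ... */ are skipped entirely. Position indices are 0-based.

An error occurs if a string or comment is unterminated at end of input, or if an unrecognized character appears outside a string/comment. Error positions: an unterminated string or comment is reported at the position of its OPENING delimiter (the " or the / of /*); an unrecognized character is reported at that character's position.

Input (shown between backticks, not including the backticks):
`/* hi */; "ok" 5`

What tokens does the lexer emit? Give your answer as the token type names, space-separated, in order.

pos=0: enter COMMENT mode (saw '/*')
exit COMMENT mode (now at pos=8)
pos=8: emit SEMI ';'
pos=10: enter STRING mode
pos=10: emit STR "ok" (now at pos=14)
pos=15: emit NUM '5' (now at pos=16)
DONE. 3 tokens: [SEMI, STR, NUM]

Answer: SEMI STR NUM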